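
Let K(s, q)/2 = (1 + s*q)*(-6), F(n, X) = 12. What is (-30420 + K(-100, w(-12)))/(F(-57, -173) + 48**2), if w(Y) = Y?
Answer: -3736/193 ≈ -19.358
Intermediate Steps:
K(s, q) = -12 - 12*q*s (K(s, q) = 2*((1 + s*q)*(-6)) = 2*((1 + q*s)*(-6)) = 2*(-6 - 6*q*s) = -12 - 12*q*s)
(-30420 + K(-100, w(-12)))/(F(-57, -173) + 48**2) = (-30420 + (-12 - 12*(-12)*(-100)))/(12 + 48**2) = (-30420 + (-12 - 14400))/(12 + 2304) = (-30420 - 14412)/2316 = -44832*1/2316 = -3736/193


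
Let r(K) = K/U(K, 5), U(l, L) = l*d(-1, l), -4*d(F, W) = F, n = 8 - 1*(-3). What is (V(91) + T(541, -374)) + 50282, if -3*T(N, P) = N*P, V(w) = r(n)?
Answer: 353192/3 ≈ 1.1773e+5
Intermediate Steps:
n = 11 (n = 8 + 3 = 11)
d(F, W) = -F/4
U(l, L) = l/4 (U(l, L) = l*(-¼*(-1)) = l*(¼) = l/4)
r(K) = 4 (r(K) = K/((K/4)) = K*(4/K) = 4)
V(w) = 4
T(N, P) = -N*P/3
(V(91) + T(541, -374)) + 50282 = (4 - ⅓*541*(-374)) + 50282 = (4 + 202334/3) + 50282 = 202346/3 + 50282 = 353192/3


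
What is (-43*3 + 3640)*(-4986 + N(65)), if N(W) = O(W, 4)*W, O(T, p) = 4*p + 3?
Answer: -13169761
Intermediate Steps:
O(T, p) = 3 + 4*p
N(W) = 19*W (N(W) = (3 + 4*4)*W = (3 + 16)*W = 19*W)
(-43*3 + 3640)*(-4986 + N(65)) = (-43*3 + 3640)*(-4986 + 19*65) = (-129 + 3640)*(-4986 + 1235) = 3511*(-3751) = -13169761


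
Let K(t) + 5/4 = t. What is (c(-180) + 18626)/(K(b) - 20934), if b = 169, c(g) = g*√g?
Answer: -74504/83065 + 864*I*√5/16613 ≈ -0.89694 + 0.11629*I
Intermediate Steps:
c(g) = g^(3/2)
K(t) = -5/4 + t
(c(-180) + 18626)/(K(b) - 20934) = ((-180)^(3/2) + 18626)/((-5/4 + 169) - 20934) = (-1080*I*√5 + 18626)/(671/4 - 20934) = (18626 - 1080*I*√5)/(-83065/4) = (18626 - 1080*I*√5)*(-4/83065) = -74504/83065 + 864*I*√5/16613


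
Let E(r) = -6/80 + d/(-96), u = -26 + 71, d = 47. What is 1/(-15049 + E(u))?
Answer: -480/7223791 ≈ -6.6447e-5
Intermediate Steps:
u = 45
E(r) = -271/480 (E(r) = -6/80 + 47/(-96) = -6*1/80 + 47*(-1/96) = -3/40 - 47/96 = -271/480)
1/(-15049 + E(u)) = 1/(-15049 - 271/480) = 1/(-7223791/480) = -480/7223791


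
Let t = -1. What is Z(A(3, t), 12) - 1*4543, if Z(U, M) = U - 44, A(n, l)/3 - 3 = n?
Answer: -4569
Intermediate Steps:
A(n, l) = 9 + 3*n
Z(U, M) = -44 + U
Z(A(3, t), 12) - 1*4543 = (-44 + (9 + 3*3)) - 1*4543 = (-44 + (9 + 9)) - 4543 = (-44 + 18) - 4543 = -26 - 4543 = -4569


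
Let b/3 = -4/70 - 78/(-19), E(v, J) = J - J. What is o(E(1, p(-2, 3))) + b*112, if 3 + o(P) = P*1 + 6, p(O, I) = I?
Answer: 129501/95 ≈ 1363.2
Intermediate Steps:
E(v, J) = 0
o(P) = 3 + P (o(P) = -3 + (P*1 + 6) = -3 + (P + 6) = -3 + (6 + P) = 3 + P)
b = 8076/665 (b = 3*(-4/70 - 78/(-19)) = 3*(-4*1/70 - 78*(-1/19)) = 3*(-2/35 + 78/19) = 3*(2692/665) = 8076/665 ≈ 12.144)
o(E(1, p(-2, 3))) + b*112 = (3 + 0) + (8076/665)*112 = 3 + 129216/95 = 129501/95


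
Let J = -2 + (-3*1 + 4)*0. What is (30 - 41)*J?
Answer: 22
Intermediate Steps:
J = -2 (J = -2 + (-3 + 4)*0 = -2 + 1*0 = -2 + 0 = -2)
(30 - 41)*J = (30 - 41)*(-2) = -11*(-2) = 22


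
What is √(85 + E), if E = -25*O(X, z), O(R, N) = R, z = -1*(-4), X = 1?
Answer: 2*√15 ≈ 7.7460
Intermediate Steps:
z = 4
E = -25 (E = -25*1 = -25)
√(85 + E) = √(85 - 25) = √60 = 2*√15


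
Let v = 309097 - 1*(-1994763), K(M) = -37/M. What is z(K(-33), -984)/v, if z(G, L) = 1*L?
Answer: -246/575965 ≈ -0.00042711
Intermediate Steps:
z(G, L) = L
v = 2303860 (v = 309097 + 1994763 = 2303860)
z(K(-33), -984)/v = -984/2303860 = -984*1/2303860 = -246/575965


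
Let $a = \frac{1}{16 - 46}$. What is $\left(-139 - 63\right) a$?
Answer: $\frac{101}{15} \approx 6.7333$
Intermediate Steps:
$a = - \frac{1}{30}$ ($a = \frac{1}{-30} = - \frac{1}{30} \approx -0.033333$)
$\left(-139 - 63\right) a = \left(-139 - 63\right) \left(- \frac{1}{30}\right) = \left(-202\right) \left(- \frac{1}{30}\right) = \frac{101}{15}$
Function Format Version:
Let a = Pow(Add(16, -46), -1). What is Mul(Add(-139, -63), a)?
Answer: Rational(101, 15) ≈ 6.7333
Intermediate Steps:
a = Rational(-1, 30) (a = Pow(-30, -1) = Rational(-1, 30) ≈ -0.033333)
Mul(Add(-139, -63), a) = Mul(Add(-139, -63), Rational(-1, 30)) = Mul(-202, Rational(-1, 30)) = Rational(101, 15)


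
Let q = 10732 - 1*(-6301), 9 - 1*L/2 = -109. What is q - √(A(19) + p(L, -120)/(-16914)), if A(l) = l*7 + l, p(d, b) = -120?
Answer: 17033 - 6*√33554557/2819 ≈ 17021.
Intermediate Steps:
L = 236 (L = 18 - 2*(-109) = 18 + 218 = 236)
A(l) = 8*l (A(l) = 7*l + l = 8*l)
q = 17033 (q = 10732 + 6301 = 17033)
q - √(A(19) + p(L, -120)/(-16914)) = 17033 - √(8*19 - 120/(-16914)) = 17033 - √(152 - 120*(-1/16914)) = 17033 - √(152 + 20/2819) = 17033 - √(428508/2819) = 17033 - 6*√33554557/2819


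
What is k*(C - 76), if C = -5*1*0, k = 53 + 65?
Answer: -8968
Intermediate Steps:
k = 118
C = 0 (C = -5*0 = 0)
k*(C - 76) = 118*(0 - 76) = 118*(-76) = -8968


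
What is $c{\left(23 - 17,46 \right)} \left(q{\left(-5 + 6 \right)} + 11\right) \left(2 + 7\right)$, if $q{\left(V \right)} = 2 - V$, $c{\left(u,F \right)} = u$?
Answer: $648$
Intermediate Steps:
$c{\left(23 - 17,46 \right)} \left(q{\left(-5 + 6 \right)} + 11\right) \left(2 + 7\right) = \left(23 - 17\right) \left(\left(2 - \left(-5 + 6\right)\right) + 11\right) \left(2 + 7\right) = \left(23 - 17\right) \left(\left(2 - 1\right) + 11\right) 9 = 6 \left(\left(2 - 1\right) + 11\right) 9 = 6 \left(1 + 11\right) 9 = 6 \cdot 12 \cdot 9 = 6 \cdot 108 = 648$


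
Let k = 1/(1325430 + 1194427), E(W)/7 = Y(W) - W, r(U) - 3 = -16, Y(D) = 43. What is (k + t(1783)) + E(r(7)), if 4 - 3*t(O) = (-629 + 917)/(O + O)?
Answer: 5301265082521/13478715093 ≈ 393.31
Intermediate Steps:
r(U) = -13 (r(U) = 3 - 16 = -13)
E(W) = 301 - 7*W (E(W) = 7*(43 - W) = 301 - 7*W)
t(O) = 4/3 - 48/O (t(O) = 4/3 - (-629 + 917)/(3*(O + O)) = 4/3 - 96/(2*O) = 4/3 - 96*1/(2*O) = 4/3 - 48/O)
k = 1/2519857 ≈ 3.9685e-7
(k + t(1783)) + E(r(7)) = (1/2519857 + (4/3 - 48/1783)) + (301 - 7*(-13)) = (1/2519857 + (4/3 - 48*1/1783)) + (301 + 91) = (1/2519857 + (4/3 - 48/1783)) + 392 = (1/2519857 + 6988/5349) + 392 = 17608766065/13478715093 + 392 = 5301265082521/13478715093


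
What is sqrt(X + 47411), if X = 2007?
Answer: sqrt(49418) ≈ 222.30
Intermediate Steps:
sqrt(X + 47411) = sqrt(2007 + 47411) = sqrt(49418)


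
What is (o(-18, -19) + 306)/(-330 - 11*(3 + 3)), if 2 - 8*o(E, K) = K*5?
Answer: -2545/3168 ≈ -0.80335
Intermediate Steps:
o(E, K) = ¼ - 5*K/8 (o(E, K) = ¼ - K*5/8 = ¼ - 5*K/8)
(o(-18, -19) + 306)/(-330 - 11*(3 + 3)) = ((¼ - 5/8*(-19)) + 306)/(-330 - 11*(3 + 3)) = ((¼ + 95/8) + 306)/(-330 - 11*6) = (97/8 + 306)/(-330 - 66) = (2545/8)/(-396) = (2545/8)*(-1/396) = -2545/3168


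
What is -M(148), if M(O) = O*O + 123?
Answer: -22027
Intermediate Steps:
M(O) = 123 + O² (M(O) = O² + 123 = 123 + O²)
-M(148) = -(123 + 148²) = -(123 + 21904) = -1*22027 = -22027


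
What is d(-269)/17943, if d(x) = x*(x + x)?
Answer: 144722/17943 ≈ 8.0657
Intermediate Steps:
d(x) = 2*x² (d(x) = x*(2*x) = 2*x²)
d(-269)/17943 = (2*(-269)²)/17943 = (2*72361)*(1/17943) = 144722*(1/17943) = 144722/17943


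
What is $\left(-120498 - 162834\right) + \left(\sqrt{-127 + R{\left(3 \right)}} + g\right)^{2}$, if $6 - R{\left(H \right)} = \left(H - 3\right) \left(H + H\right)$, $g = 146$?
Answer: $-262137 + 3212 i \approx -2.6214 \cdot 10^{5} + 3212.0 i$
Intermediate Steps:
$R{\left(H \right)} = 6 - 2 H \left(-3 + H\right)$ ($R{\left(H \right)} = 6 - \left(H - 3\right) \left(H + H\right) = 6 - \left(-3 + H\right) 2 H = 6 - 2 H \left(-3 + H\right)$)
$\left(-120498 - 162834\right) + \left(\sqrt{-127 + R{\left(3 \right)}} + g\right)^{2} = \left(-120498 - 162834\right) + \left(\sqrt{-127 + \left(6 - 2 \cdot 3^{2} + 6 \cdot 3\right)} + 146\right)^{2} = -283332 + \left(\sqrt{-127 + \left(6 - 18 + 18\right)} + 146\right)^{2} = -283332 + \left(\sqrt{-127 + 6} + 146\right)^{2} = -283332 + \left(\sqrt{-121} + 146\right)^{2} = -283332 + \left(11 i + 146\right)^{2} = -283332 + \left(146 + 11 i\right)^{2}$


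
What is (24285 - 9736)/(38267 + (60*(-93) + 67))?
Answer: 14549/32754 ≈ 0.44419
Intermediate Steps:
(24285 - 9736)/(38267 + (60*(-93) + 67)) = 14549/(38267 + (-5580 + 67)) = 14549/(38267 - 5513) = 14549/32754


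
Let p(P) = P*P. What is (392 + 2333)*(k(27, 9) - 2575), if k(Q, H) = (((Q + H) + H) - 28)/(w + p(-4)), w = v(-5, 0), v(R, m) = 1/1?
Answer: -7014150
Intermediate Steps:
p(P) = P²
v(R, m) = 1
w = 1
k(Q, H) = -28/17 + Q/17 + 2*H/17 (k(Q, H) = (((Q + H) + H) - 28)/(1 + (-4)²) = (((H + Q) + H) - 28)/(1 + 16) = ((Q + 2*H) - 28)/17 = (-28 + Q + 2*H)*(1/17) = -28/17 + Q/17 + 2*H/17)
(392 + 2333)*(k(27, 9) - 2575) = (392 + 2333)*((-28/17 + (1/17)*27 + (2/17)*9) - 2575) = 2725*((-28/17 + 27/17 + 18/17) - 2575) = 2725*(1 - 2575) = 2725*(-2574) = -7014150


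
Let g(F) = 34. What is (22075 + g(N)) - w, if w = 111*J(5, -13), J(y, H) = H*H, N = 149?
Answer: 3350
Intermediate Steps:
J(y, H) = H**2
w = 18759 (w = 111*(-13)**2 = 111*169 = 18759)
(22075 + g(N)) - w = (22075 + 34) - 1*18759 = 22109 - 18759 = 3350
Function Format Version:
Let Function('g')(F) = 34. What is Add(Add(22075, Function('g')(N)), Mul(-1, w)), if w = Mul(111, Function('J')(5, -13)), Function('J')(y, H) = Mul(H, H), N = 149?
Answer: 3350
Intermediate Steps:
Function('J')(y, H) = Pow(H, 2)
w = 18759 (w = Mul(111, Pow(-13, 2)) = Mul(111, 169) = 18759)
Add(Add(22075, Function('g')(N)), Mul(-1, w)) = Add(Add(22075, 34), Mul(-1, 18759)) = Add(22109, -18759) = 3350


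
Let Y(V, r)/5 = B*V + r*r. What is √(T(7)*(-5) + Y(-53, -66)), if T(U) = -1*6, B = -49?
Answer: √34795 ≈ 186.53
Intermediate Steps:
Y(V, r) = -245*V + 5*r² (Y(V, r) = 5*(-49*V + r*r) = 5*(-49*V + r²) = 5*(r² - 49*V) = -245*V + 5*r²)
T(U) = -6
√(T(7)*(-5) + Y(-53, -66)) = √(-6*(-5) + (-245*(-53) + 5*(-66)²)) = √(30 + (12985 + 5*4356)) = √(30 + (12985 + 21780)) = √(30 + 34765) = √34795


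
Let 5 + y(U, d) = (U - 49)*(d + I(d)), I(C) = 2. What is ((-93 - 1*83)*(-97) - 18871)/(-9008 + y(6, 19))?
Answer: 1799/9916 ≈ 0.18142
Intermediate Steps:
y(U, d) = -5 + (-49 + U)*(2 + d) (y(U, d) = -5 + (U - 49)*(d + 2) = -5 + (-49 + U)*(2 + d))
((-93 - 1*83)*(-97) - 18871)/(-9008 + y(6, 19)) = ((-93 - 1*83)*(-97) - 18871)/(-9008 + (-103 - 49*19 + 2*6 + 6*19)) = ((-93 - 83)*(-97) - 18871)/(-9008 + (-103 - 931 + 12 + 114)) = (-176*(-97) - 18871)/(-9008 - 908) = (17072 - 18871)/(-9916) = -1799*(-1/9916) = 1799/9916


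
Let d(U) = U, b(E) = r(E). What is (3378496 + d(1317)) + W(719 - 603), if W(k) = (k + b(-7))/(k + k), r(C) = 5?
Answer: 784116737/232 ≈ 3.3798e+6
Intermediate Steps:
b(E) = 5
W(k) = (5 + k)/(2*k) (W(k) = (k + 5)/(k + k) = (5 + k)/((2*k)) = (5 + k)*(1/(2*k)) = (5 + k)/(2*k))
(3378496 + d(1317)) + W(719 - 603) = (3378496 + 1317) + (5 + (719 - 603))/(2*(719 - 603)) = 3379813 + (½)*(5 + 116)/116 = 3379813 + (½)*(1/116)*121 = 3379813 + 121/232 = 784116737/232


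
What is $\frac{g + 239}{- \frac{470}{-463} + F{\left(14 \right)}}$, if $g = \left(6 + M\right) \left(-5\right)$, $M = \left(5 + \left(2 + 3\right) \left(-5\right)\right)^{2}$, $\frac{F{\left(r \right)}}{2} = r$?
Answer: $- \frac{276411}{4478} \approx -61.726$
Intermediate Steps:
$F{\left(r \right)} = 2 r$
$M = 400$ ($M = \left(5 + 5 \left(-5\right)\right)^{2} = \left(5 - 25\right)^{2} = \left(-20\right)^{2} = 400$)
$g = -2030$ ($g = \left(6 + 400\right) \left(-5\right) = 406 \left(-5\right) = -2030$)
$\frac{g + 239}{- \frac{470}{-463} + F{\left(14 \right)}} = \frac{-2030 + 239}{- \frac{470}{-463} + 2 \cdot 14} = - \frac{1791}{\left(-470\right) \left(- \frac{1}{463}\right) + 28} = - \frac{1791}{\frac{470}{463} + 28} = - \frac{1791}{\frac{13434}{463}} = \left(-1791\right) \frac{463}{13434} = - \frac{276411}{4478}$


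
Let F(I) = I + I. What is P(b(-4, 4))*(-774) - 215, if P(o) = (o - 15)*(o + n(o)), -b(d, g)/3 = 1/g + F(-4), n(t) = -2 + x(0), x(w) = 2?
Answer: -1189423/8 ≈ -1.4868e+5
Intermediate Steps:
F(I) = 2*I
n(t) = 0 (n(t) = -2 + 2 = 0)
b(d, g) = 24 - 3/g (b(d, g) = -3*(1/g + 2*(-4)) = -3*(1/g - 8) = -3*(-8 + 1/g) = 24 - 3/g)
P(o) = o*(-15 + o) (P(o) = (o - 15)*(o + 0) = (-15 + o)*o = o*(-15 + o))
P(b(-4, 4))*(-774) - 215 = ((24 - 3/4)*(-15 + (24 - 3/4)))*(-774) - 215 = ((24 - 3*¼)*(-15 + (24 - 3*¼)))*(-774) - 215 = ((24 - ¾)*(-15 + (24 - ¾)))*(-774) - 215 = (93*(-15 + 93/4)/4)*(-774) - 215 = ((93/4)*(33/4))*(-774) - 215 = (3069/16)*(-774) - 215 = -1187703/8 - 215 = -1189423/8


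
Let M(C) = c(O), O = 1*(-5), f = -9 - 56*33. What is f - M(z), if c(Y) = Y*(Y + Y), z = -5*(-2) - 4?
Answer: -1907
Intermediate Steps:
f = -1857 (f = -9 - 1848 = -1857)
z = 6 (z = 10 - 4 = 6)
O = -5
c(Y) = 2*Y**2 (c(Y) = Y*(2*Y) = 2*Y**2)
M(C) = 50 (M(C) = 2*(-5)**2 = 2*25 = 50)
f - M(z) = -1857 - 1*50 = -1857 - 50 = -1907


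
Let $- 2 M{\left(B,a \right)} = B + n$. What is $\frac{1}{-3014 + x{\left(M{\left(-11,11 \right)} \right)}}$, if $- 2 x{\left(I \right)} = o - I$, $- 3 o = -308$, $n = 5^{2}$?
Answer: $- \frac{6}{18413} \approx -0.00032586$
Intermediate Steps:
$n = 25$
$o = \frac{308}{3}$ ($o = \left(- \frac{1}{3}\right) \left(-308\right) = \frac{308}{3} \approx 102.67$)
$M{\left(B,a \right)} = - \frac{25}{2} - \frac{B}{2}$ ($M{\left(B,a \right)} = - \frac{B + 25}{2} = - \frac{25 + B}{2} = - \frac{25}{2} - \frac{B}{2}$)
$x{\left(I \right)} = - \frac{154}{3} + \frac{I}{2}$ ($x{\left(I \right)} = - \frac{\frac{308}{3} - I}{2} = - \frac{154}{3} + \frac{I}{2}$)
$\frac{1}{-3014 + x{\left(M{\left(-11,11 \right)} \right)}} = \frac{1}{-3014 - \left(\frac{154}{3} - \frac{- \frac{25}{2} - - \frac{11}{2}}{2}\right)} = \frac{1}{-3014 - \left(\frac{154}{3} - \frac{- \frac{25}{2} + \frac{11}{2}}{2}\right)} = \frac{1}{-3014 + \left(- \frac{154}{3} + \frac{1}{2} \left(-7\right)\right)} = \frac{1}{-3014 - \frac{329}{6}} = \frac{1}{- \frac{18413}{6}} = - \frac{6}{18413}$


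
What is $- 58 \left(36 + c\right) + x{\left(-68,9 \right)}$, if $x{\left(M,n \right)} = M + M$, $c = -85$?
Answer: $2706$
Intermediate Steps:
$x{\left(M,n \right)} = 2 M$
$- 58 \left(36 + c\right) + x{\left(-68,9 \right)} = - 58 \left(36 - 85\right) + 2 \left(-68\right) = \left(-58\right) \left(-49\right) - 136 = 2842 - 136 = 2706$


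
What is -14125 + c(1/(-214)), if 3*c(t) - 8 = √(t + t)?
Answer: -42367/3 + I*√107/321 ≈ -14122.0 + 0.032225*I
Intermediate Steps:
c(t) = 8/3 + √2*√t/3 (c(t) = 8/3 + √(t + t)/3 = 8/3 + √(2*t)/3 = 8/3 + (√2*√t)/3 = 8/3 + √2*√t/3)
-14125 + c(1/(-214)) = -14125 + (8/3 + √2*√(1/(-214))/3) = -14125 + (8/3 + √2*√(-1/214)/3) = -14125 + (8/3 + √2*(I*√214/214)/3) = -14125 + (8/3 + I*√107/321) = -42367/3 + I*√107/321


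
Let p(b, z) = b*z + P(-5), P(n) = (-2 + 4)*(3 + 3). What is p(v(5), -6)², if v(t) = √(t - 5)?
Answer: 144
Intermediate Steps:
v(t) = √(-5 + t)
P(n) = 12 (P(n) = 2*6 = 12)
p(b, z) = 12 + b*z (p(b, z) = b*z + 12 = 12 + b*z)
p(v(5), -6)² = (12 + √(-5 + 5)*(-6))² = (12 + √0*(-6))² = (12 + 0*(-6))² = (12 + 0)² = 12² = 144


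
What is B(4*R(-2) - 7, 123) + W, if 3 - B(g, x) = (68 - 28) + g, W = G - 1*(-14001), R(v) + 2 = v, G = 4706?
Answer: 18693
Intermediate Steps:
R(v) = -2 + v
W = 18707 (W = 4706 - 1*(-14001) = 4706 + 14001 = 18707)
B(g, x) = -37 - g (B(g, x) = 3 - ((68 - 28) + g) = 3 - (40 + g) = 3 + (-40 - g) = -37 - g)
B(4*R(-2) - 7, 123) + W = (-37 - (4*(-2 - 2) - 7)) + 18707 = (-37 - (4*(-4) - 7)) + 18707 = (-37 - (-16 - 7)) + 18707 = (-37 - 1*(-23)) + 18707 = (-37 + 23) + 18707 = -14 + 18707 = 18693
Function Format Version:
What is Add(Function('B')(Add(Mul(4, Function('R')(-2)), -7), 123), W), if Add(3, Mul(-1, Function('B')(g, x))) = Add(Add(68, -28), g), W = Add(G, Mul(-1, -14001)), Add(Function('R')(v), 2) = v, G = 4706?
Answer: 18693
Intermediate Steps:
Function('R')(v) = Add(-2, v)
W = 18707 (W = Add(4706, Mul(-1, -14001)) = Add(4706, 14001) = 18707)
Function('B')(g, x) = Add(-37, Mul(-1, g)) (Function('B')(g, x) = Add(3, Mul(-1, Add(Add(68, -28), g))) = Add(3, Mul(-1, Add(40, g))) = Add(3, Add(-40, Mul(-1, g))) = Add(-37, Mul(-1, g)))
Add(Function('B')(Add(Mul(4, Function('R')(-2)), -7), 123), W) = Add(Add(-37, Mul(-1, Add(Mul(4, Add(-2, -2)), -7))), 18707) = Add(Add(-37, Mul(-1, Add(Mul(4, -4), -7))), 18707) = Add(Add(-37, Mul(-1, Add(-16, -7))), 18707) = Add(Add(-37, Mul(-1, -23)), 18707) = Add(Add(-37, 23), 18707) = Add(-14, 18707) = 18693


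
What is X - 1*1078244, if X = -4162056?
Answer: -5240300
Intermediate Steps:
X - 1*1078244 = -4162056 - 1*1078244 = -4162056 - 1078244 = -5240300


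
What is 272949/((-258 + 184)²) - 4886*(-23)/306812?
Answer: 569996017/11352044 ≈ 50.211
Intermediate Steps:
272949/((-258 + 184)²) - 4886*(-23)/306812 = 272949/((-74)²) + 112378*(1/306812) = 272949/5476 + 56189/153406 = 272949*(1/5476) + 56189/153406 = 7377/148 + 56189/153406 = 569996017/11352044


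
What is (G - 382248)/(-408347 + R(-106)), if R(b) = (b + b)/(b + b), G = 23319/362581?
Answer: 138595838769/148058501026 ≈ 0.93609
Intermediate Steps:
G = 23319/362581 (G = 23319*(1/362581) = 23319/362581 ≈ 0.064314)
R(b) = 1 (R(b) = (2*b)/((2*b)) = (2*b)*(1/(2*b)) = 1)
(G - 382248)/(-408347 + R(-106)) = (23319/362581 - 382248)/(-408347 + 1) = -138595838769/362581/(-408346) = -138595838769/362581*(-1/408346) = 138595838769/148058501026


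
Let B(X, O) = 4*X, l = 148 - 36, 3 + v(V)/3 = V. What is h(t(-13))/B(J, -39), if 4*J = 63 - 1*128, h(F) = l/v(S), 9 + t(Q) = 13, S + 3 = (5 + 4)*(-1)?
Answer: 112/2925 ≈ 0.038291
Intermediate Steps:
S = -12 (S = -3 + (5 + 4)*(-1) = -3 + 9*(-1) = -3 - 9 = -12)
v(V) = -9 + 3*V
l = 112
t(Q) = 4 (t(Q) = -9 + 13 = 4)
h(F) = -112/45 (h(F) = 112/(-9 + 3*(-12)) = 112/(-9 - 36) = 112/(-45) = 112*(-1/45) = -112/45)
J = -65/4 (J = (63 - 1*128)/4 = (63 - 128)/4 = (¼)*(-65) = -65/4 ≈ -16.250)
h(t(-13))/B(J, -39) = -112/(45*(4*(-65/4))) = -112/45/(-65) = -112/45*(-1/65) = 112/2925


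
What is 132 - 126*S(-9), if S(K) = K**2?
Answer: -10074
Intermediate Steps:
132 - 126*S(-9) = 132 - 126*(-9)**2 = 132 - 126*81 = 132 - 10206 = -10074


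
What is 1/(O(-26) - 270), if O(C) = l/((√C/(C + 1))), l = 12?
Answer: -39/11030 - I*√26/6618 ≈ -0.0035358 - 0.00077048*I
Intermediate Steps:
O(C) = 12*(1 + C)/√C (O(C) = 12/((√C/(C + 1))) = 12/((√C/(1 + C))) = 12*((1 + C)/√C) = 12*(1 + C)/√C)
1/(O(-26) - 270) = 1/(12*(1 - 26)/√(-26) - 270) = 1/(12*(-I*√26/26)*(-25) - 270) = 1/(150*I*√26/13 - 270) = 1/(-270 + 150*I*√26/13)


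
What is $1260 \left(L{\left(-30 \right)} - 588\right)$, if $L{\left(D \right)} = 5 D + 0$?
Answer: $-929880$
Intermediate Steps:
$L{\left(D \right)} = 5 D$
$1260 \left(L{\left(-30 \right)} - 588\right) = 1260 \left(5 \left(-30\right) - 588\right) = 1260 \left(-150 - 588\right) = 1260 \left(-738\right) = -929880$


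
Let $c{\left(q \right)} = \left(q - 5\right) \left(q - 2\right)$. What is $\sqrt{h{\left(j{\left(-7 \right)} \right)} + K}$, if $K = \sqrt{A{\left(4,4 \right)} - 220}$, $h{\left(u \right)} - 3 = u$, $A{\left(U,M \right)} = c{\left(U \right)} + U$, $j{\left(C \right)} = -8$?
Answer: $\sqrt{-5 + i \sqrt{218}} \approx 2.3009 + 3.2085 i$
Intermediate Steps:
$c{\left(q \right)} = \left(-5 + q\right) \left(-2 + q\right)$
$A{\left(U,M \right)} = 10 + U^{2} - 6 U$ ($A{\left(U,M \right)} = \left(10 + U^{2} - 7 U\right) + U = 10 + U^{2} - 6 U$)
$h{\left(u \right)} = 3 + u$
$K = i \sqrt{218}$ ($K = \sqrt{\left(10 + 4^{2} - 24\right) - 220} = \sqrt{\left(10 + 16 - 24\right) - 220} = \sqrt{2 - 220} = \sqrt{-218} = i \sqrt{218} \approx 14.765 i$)
$\sqrt{h{\left(j{\left(-7 \right)} \right)} + K} = \sqrt{\left(3 - 8\right) + i \sqrt{218}} = \sqrt{-5 + i \sqrt{218}}$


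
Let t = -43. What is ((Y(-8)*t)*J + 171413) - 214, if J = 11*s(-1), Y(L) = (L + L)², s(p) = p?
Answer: 292287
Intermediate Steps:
Y(L) = 4*L² (Y(L) = (2*L)² = 4*L²)
J = -11 (J = 11*(-1) = -11)
((Y(-8)*t)*J + 171413) - 214 = (((4*(-8)²)*(-43))*(-11) + 171413) - 214 = (((4*64)*(-43))*(-11) + 171413) - 214 = ((256*(-43))*(-11) + 171413) - 214 = (-11008*(-11) + 171413) - 214 = (121088 + 171413) - 214 = 292501 - 214 = 292287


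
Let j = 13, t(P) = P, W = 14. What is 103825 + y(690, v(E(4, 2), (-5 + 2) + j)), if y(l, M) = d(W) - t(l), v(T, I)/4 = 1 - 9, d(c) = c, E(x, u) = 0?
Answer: 103149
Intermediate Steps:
v(T, I) = -32 (v(T, I) = 4*(1 - 9) = 4*(-8) = -32)
y(l, M) = 14 - l
103825 + y(690, v(E(4, 2), (-5 + 2) + j)) = 103825 + (14 - 1*690) = 103825 + (14 - 690) = 103825 - 676 = 103149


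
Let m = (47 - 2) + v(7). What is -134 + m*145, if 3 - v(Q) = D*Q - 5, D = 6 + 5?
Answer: -3614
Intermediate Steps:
D = 11
v(Q) = 8 - 11*Q (v(Q) = 3 - (11*Q - 5) = 3 - (-5 + 11*Q) = 3 + (5 - 11*Q) = 8 - 11*Q)
m = -24 (m = (47 - 2) + (8 - 11*7) = 45 + (8 - 77) = 45 - 69 = -24)
-134 + m*145 = -134 - 24*145 = -134 - 3480 = -3614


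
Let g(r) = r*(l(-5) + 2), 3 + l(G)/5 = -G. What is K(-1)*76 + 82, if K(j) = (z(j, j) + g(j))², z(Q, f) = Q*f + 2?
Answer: 6238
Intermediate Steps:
z(Q, f) = 2 + Q*f
l(G) = -15 - 5*G (l(G) = -15 + 5*(-G) = -15 - 5*G)
g(r) = 12*r (g(r) = r*((-15 - 5*(-5)) + 2) = r*((-15 + 25) + 2) = r*(10 + 2) = r*12 = 12*r)
K(j) = (2 + j² + 12*j)² (K(j) = ((2 + j*j) + 12*j)² = ((2 + j²) + 12*j)² = (2 + j² + 12*j)²)
K(-1)*76 + 82 = (2 + (-1)² + 12*(-1))²*76 + 82 = (2 + 1 - 12)²*76 + 82 = (-9)²*76 + 82 = 81*76 + 82 = 6156 + 82 = 6238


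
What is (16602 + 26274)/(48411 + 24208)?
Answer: 42876/72619 ≈ 0.59042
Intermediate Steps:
(16602 + 26274)/(48411 + 24208) = 42876/72619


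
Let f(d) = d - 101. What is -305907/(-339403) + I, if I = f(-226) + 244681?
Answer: 82934786569/339403 ≈ 2.4436e+5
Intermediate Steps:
f(d) = -101 + d
I = 244354 (I = (-101 - 226) + 244681 = -327 + 244681 = 244354)
-305907/(-339403) + I = -305907/(-339403) + 244354 = -305907*(-1/339403) + 244354 = 305907/339403 + 244354 = 82934786569/339403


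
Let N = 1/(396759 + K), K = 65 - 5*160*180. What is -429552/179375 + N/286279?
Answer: -4441457340093031/1854691423585000 ≈ -2.3947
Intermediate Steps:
K = -143935 (K = 65 - 800*180 = 65 - 144000 = -143935)
N = 1/252824 (N = 1/(396759 - 143935) = 1/252824 ≈ 3.9553e-6)
-429552/179375 + N/286279 = -429552/179375 + (1/252824)/286279 = -429552*1/179375 + (1/252824)*(1/286279) = -429552/179375 + 1/72378201896 = -4441457340093031/1854691423585000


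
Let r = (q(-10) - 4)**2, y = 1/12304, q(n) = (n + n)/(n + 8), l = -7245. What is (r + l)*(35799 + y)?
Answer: -3175354696473/12304 ≈ -2.5807e+8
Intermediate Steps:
q(n) = 2*n/(8 + n) (q(n) = (2*n)/(8 + n) = 2*n/(8 + n))
y = 1/12304 ≈ 8.1274e-5
r = 36 (r = (2*(-10)/(8 - 10) - 4)**2 = (2*(-10)/(-2) - 4)**2 = (2*(-10)*(-1/2) - 4)**2 = (10 - 4)**2 = 6**2 = 36)
(r + l)*(35799 + y) = (36 - 7245)*(35799 + 1/12304) = -7209*440470897/12304 = -3175354696473/12304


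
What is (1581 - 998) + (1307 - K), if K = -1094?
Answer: 2984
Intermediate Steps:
(1581 - 998) + (1307 - K) = (1581 - 998) + (1307 - 1*(-1094)) = 583 + (1307 + 1094) = 583 + 2401 = 2984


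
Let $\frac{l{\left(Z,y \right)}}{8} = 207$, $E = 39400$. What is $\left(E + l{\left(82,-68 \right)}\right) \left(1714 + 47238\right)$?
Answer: $2009773312$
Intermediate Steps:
$l{\left(Z,y \right)} = 1656$ ($l{\left(Z,y \right)} = 8 \cdot 207 = 1656$)
$\left(E + l{\left(82,-68 \right)}\right) \left(1714 + 47238\right) = \left(39400 + 1656\right) \left(1714 + 47238\right) = 41056 \cdot 48952 = 2009773312$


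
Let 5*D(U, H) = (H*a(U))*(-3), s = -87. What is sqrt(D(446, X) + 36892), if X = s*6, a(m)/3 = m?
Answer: 2*sqrt(2849710)/5 ≈ 675.24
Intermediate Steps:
a(m) = 3*m
X = -522 (X = -87*6 = -522)
D(U, H) = -9*H*U/5 (D(U, H) = ((H*(3*U))*(-3))/5 = ((3*H*U)*(-3))/5 = (-9*H*U)/5 = -9*H*U/5)
sqrt(D(446, X) + 36892) = sqrt(-9/5*(-522)*446 + 36892) = sqrt(2095308/5 + 36892) = sqrt(2279768/5) = 2*sqrt(2849710)/5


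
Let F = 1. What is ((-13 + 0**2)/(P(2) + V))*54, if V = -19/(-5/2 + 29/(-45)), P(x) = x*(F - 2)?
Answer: -7641/44 ≈ -173.66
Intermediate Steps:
P(x) = -x (P(x) = x*(1 - 2) = x*(-1) = -x)
V = 1710/283 (V = -19/(-5*1/2 + 29*(-1/45)) = -19/(-5/2 - 29/45) = -19/(-283/90) = -19*(-90/283) = 1710/283 ≈ 6.0424)
((-13 + 0**2)/(P(2) + V))*54 = ((-13 + 0**2)/(-1*2 + 1710/283))*54 = ((-13 + 0)/(-2 + 1710/283))*54 = -13/1144/283*54 = -13*283/1144*54 = -283/88*54 = -7641/44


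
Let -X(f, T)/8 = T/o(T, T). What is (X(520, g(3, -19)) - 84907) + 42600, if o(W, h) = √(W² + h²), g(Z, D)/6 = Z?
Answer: -42307 - 4*√2 ≈ -42313.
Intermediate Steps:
g(Z, D) = 6*Z
X(f, T) = -4*T*√2/√(T²) (X(f, T) = -8*T/(√(T² + T²)) = -8*T/(√(2*T²)) = -8*T/(√2*√(T²)) = -8*T*√2/(2*√(T²)) = -4*T*√2/√(T²))
(X(520, g(3, -19)) - 84907) + 42600 = (-4*6*3*√2/√((6*3)²) - 84907) + 42600 = (-4*18*√2/√(18²) - 84907) + 42600 = (-4*18*√2/√324 - 84907) + 42600 = (-4*18*√2*1/18 - 84907) + 42600 = (-4*√2 - 84907) + 42600 = (-84907 - 4*√2) + 42600 = -42307 - 4*√2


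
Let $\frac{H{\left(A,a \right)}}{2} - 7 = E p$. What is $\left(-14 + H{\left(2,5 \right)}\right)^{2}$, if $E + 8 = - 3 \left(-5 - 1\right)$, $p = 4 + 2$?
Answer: $14400$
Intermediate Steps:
$p = 6$
$E = 10$ ($E = -8 - 3 \left(-5 - 1\right) = -8 - -18 = -8 + 18 = 10$)
$H{\left(A,a \right)} = 134$ ($H{\left(A,a \right)} = 14 + 2 \cdot 10 \cdot 6 = 14 + 2 \cdot 60 = 14 + 120 = 134$)
$\left(-14 + H{\left(2,5 \right)}\right)^{2} = \left(-14 + 134\right)^{2} = 120^{2} = 14400$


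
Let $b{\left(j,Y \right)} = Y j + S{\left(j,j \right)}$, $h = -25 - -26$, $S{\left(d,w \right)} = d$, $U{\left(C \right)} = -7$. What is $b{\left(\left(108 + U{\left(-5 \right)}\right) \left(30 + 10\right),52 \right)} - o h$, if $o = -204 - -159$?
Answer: $214165$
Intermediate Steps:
$o = -45$ ($o = -204 + 159 = -45$)
$h = 1$ ($h = -25 + 26 = 1$)
$b{\left(j,Y \right)} = j + Y j$ ($b{\left(j,Y \right)} = Y j + j = j + Y j$)
$b{\left(\left(108 + U{\left(-5 \right)}\right) \left(30 + 10\right),52 \right)} - o h = \left(108 - 7\right) \left(30 + 10\right) \left(1 + 52\right) - \left(-45\right) 1 = 101 \cdot 40 \cdot 53 - -45 = 4040 \cdot 53 + 45 = 214120 + 45 = 214165$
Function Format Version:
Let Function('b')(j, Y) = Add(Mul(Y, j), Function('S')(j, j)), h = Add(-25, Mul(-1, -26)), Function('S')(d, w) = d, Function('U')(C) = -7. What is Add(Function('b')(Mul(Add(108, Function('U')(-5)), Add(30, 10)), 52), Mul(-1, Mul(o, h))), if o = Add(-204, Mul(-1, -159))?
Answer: 214165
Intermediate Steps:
o = -45 (o = Add(-204, 159) = -45)
h = 1 (h = Add(-25, 26) = 1)
Function('b')(j, Y) = Add(j, Mul(Y, j)) (Function('b')(j, Y) = Add(Mul(Y, j), j) = Add(j, Mul(Y, j)))
Add(Function('b')(Mul(Add(108, Function('U')(-5)), Add(30, 10)), 52), Mul(-1, Mul(o, h))) = Add(Mul(Mul(Add(108, -7), Add(30, 10)), Add(1, 52)), Mul(-1, Mul(-45, 1))) = Add(Mul(Mul(101, 40), 53), Mul(-1, -45)) = Add(Mul(4040, 53), 45) = Add(214120, 45) = 214165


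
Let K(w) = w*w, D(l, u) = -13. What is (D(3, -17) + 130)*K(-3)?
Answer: 1053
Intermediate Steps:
K(w) = w²
(D(3, -17) + 130)*K(-3) = (-13 + 130)*(-3)² = 117*9 = 1053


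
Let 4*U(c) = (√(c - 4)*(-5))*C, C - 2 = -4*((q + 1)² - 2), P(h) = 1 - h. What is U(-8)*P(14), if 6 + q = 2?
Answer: -845*I*√3 ≈ -1463.6*I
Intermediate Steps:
q = -4 (q = -6 + 2 = -4)
C = -26 (C = 2 - 4*((-4 + 1)² - 2) = 2 - 4*((-3)² - 2) = 2 - 4*(9 - 2) = 2 - 4*7 = 2 - 28 = -26)
U(c) = 65*√(-4 + c)/2 (U(c) = ((√(c - 4)*(-5))*(-26))/4 = ((√(-4 + c)*(-5))*(-26))/4 = (-5*√(-4 + c)*(-26))/4 = (130*√(-4 + c))/4 = 65*√(-4 + c)/2)
U(-8)*P(14) = (65*√(-4 - 8)/2)*(1 - 1*14) = (65*√(-12)/2)*(1 - 14) = (65*(2*I*√3)/2)*(-13) = (65*I*√3)*(-13) = -845*I*√3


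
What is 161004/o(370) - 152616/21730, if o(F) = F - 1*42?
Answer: 10513899/21730 ≈ 483.84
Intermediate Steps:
o(F) = -42 + F (o(F) = F - 42 = -42 + F)
161004/o(370) - 152616/21730 = 161004/(-42 + 370) - 152616/21730 = 161004/328 - 152616*1/21730 = 161004*(1/328) - 76308/10865 = 40251/82 - 76308/10865 = 10513899/21730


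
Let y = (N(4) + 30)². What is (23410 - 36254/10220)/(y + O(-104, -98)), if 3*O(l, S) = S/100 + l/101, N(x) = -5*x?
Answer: 60401521365/256326287 ≈ 235.64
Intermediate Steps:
O(l, S) = S/300 + l/303 (O(l, S) = (S/100 + l/101)/3 = S/300 + l/303)
y = 100 (y = (-5*4 + 30)² = (-20 + 30)² = 10² = 100)
(23410 - 36254/10220)/(y + O(-104, -98)) = (23410 - 36254/10220)/(100 + ((1/300)*(-98) + (1/303)*(-104))) = (23410 - 36254*1/10220)/(100 + (-49/150 - 104/303)) = (23410 - 18127/5110)/(100 - 3383/5050) = 119606973/(5110*(501617/5050)) = (119606973/5110)*(5050/501617) = 60401521365/256326287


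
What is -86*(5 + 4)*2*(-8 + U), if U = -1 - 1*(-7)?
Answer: 3096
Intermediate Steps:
U = 6 (U = -1 + 7 = 6)
-86*(5 + 4)*2*(-8 + U) = -86*(5 + 4)*2*(-8 + 6) = -86*9*2*(-2) = -1548*(-2) = -86*(-36) = 3096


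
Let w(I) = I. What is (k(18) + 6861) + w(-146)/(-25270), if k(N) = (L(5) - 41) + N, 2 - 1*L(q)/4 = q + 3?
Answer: 86094963/12635 ≈ 6814.0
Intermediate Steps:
L(q) = -4 - 4*q (L(q) = 8 - 4*(q + 3) = 8 - 4*(3 + q) = 8 + (-12 - 4*q) = -4 - 4*q)
k(N) = -65 + N (k(N) = ((-4 - 4*5) - 41) + N = ((-4 - 20) - 41) + N = (-24 - 41) + N = -65 + N)
(k(18) + 6861) + w(-146)/(-25270) = ((-65 + 18) + 6861) - 146/(-25270) = (-47 + 6861) - 146*(-1/25270) = 6814 + 73/12635 = 86094963/12635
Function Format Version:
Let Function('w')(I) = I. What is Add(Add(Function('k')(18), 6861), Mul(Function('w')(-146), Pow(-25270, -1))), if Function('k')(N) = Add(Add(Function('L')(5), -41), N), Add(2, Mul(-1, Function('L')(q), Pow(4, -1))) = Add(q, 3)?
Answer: Rational(86094963, 12635) ≈ 6814.0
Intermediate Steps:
Function('L')(q) = Add(-4, Mul(-4, q)) (Function('L')(q) = Add(8, Mul(-4, Add(q, 3))) = Add(8, Mul(-4, Add(3, q))) = Add(8, Add(-12, Mul(-4, q))) = Add(-4, Mul(-4, q)))
Function('k')(N) = Add(-65, N) (Function('k')(N) = Add(Add(Add(-4, Mul(-4, 5)), -41), N) = Add(Add(Add(-4, -20), -41), N) = Add(Add(-24, -41), N) = Add(-65, N))
Add(Add(Function('k')(18), 6861), Mul(Function('w')(-146), Pow(-25270, -1))) = Add(Add(Add(-65, 18), 6861), Mul(-146, Pow(-25270, -1))) = Add(Add(-47, 6861), Mul(-146, Rational(-1, 25270))) = Add(6814, Rational(73, 12635)) = Rational(86094963, 12635)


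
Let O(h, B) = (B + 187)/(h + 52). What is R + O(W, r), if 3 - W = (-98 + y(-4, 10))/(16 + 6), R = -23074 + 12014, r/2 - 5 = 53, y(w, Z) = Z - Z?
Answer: -2409969/218 ≈ -11055.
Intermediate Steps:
y(w, Z) = 0
r = 116 (r = 10 + 2*53 = 10 + 106 = 116)
R = -11060
W = 82/11 (W = 3 - (-98 + 0)/(16 + 6) = 3 - (-98)/22 = 3 - 1*(-49/11) = 3 + 49/11 = 82/11 ≈ 7.4545)
O(h, B) = (187 + B)/(52 + h)
R + O(W, r) = -11060 + (187 + 116)/(52 + 82/11) = -11060 + 303/(654/11) = -11060 + (11/654)*303 = -11060 + 1111/218 = -2409969/218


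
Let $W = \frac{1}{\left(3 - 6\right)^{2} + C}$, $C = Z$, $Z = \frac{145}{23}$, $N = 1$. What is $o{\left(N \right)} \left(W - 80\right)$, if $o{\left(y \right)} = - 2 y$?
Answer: $\frac{28137}{176} \approx 159.87$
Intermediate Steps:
$Z = \frac{145}{23}$ ($Z = 145 \cdot \frac{1}{23} = \frac{145}{23} \approx 6.3043$)
$C = \frac{145}{23} \approx 6.3043$
$W = \frac{23}{352}$ ($W = \frac{1}{\left(3 - 6\right)^{2} + \frac{145}{23}} = \frac{1}{\left(-3\right)^{2} + \frac{145}{23}} = \frac{1}{9 + \frac{145}{23}} = \frac{1}{\frac{352}{23}} = \frac{23}{352} \approx 0.065341$)
$o{\left(N \right)} \left(W - 80\right) = \left(-2\right) 1 \left(\frac{23}{352} - 80\right) = \left(-2\right) \left(- \frac{28137}{352}\right) = \frac{28137}{176}$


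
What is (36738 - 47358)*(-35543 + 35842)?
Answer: -3175380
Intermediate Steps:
(36738 - 47358)*(-35543 + 35842) = -10620*299 = -3175380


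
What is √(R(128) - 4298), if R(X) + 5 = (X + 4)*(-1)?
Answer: I*√4435 ≈ 66.596*I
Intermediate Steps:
R(X) = -9 - X (R(X) = -5 + (X + 4)*(-1) = -5 + (4 + X)*(-1) = -5 + (-4 - X) = -9 - X)
√(R(128) - 4298) = √((-9 - 1*128) - 4298) = √((-9 - 128) - 4298) = √(-137 - 4298) = √(-4435) = I*√4435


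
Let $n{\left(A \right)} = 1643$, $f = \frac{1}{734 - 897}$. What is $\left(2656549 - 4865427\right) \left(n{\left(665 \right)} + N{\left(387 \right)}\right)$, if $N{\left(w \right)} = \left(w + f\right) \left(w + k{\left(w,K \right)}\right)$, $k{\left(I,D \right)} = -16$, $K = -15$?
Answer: $- \frac{52285222401342}{163} \approx -3.2077 \cdot 10^{11}$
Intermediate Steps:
$f = - \frac{1}{163}$ ($f = \frac{1}{-163} = - \frac{1}{163} \approx -0.006135$)
$N{\left(w \right)} = \left(-16 + w\right) \left(- \frac{1}{163} + w\right)$ ($N{\left(w \right)} = \left(w - \frac{1}{163}\right) \left(w - 16\right) = \left(- \frac{1}{163} + w\right) \left(-16 + w\right) = \left(-16 + w\right) \left(- \frac{1}{163} + w\right)$)
$\left(2656549 - 4865427\right) \left(n{\left(665 \right)} + N{\left(387 \right)}\right) = \left(2656549 - 4865427\right) \left(1643 + \left(\frac{16}{163} + 387^{2} - \frac{1009683}{163}\right)\right) = - 2208878 \left(1643 + \left(\frac{16}{163} + 149769 - \frac{1009683}{163}\right)\right) = - 2208878 \left(1643 + \frac{23402680}{163}\right) = \left(-2208878\right) \frac{23670489}{163} = - \frac{52285222401342}{163}$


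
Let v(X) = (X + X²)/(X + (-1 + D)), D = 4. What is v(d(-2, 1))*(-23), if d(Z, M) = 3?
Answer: -46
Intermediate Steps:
v(X) = (X + X²)/(3 + X) (v(X) = (X + X²)/(X + (-1 + 4)) = (X + X²)/(X + 3) = (X + X²)/(3 + X))
v(d(-2, 1))*(-23) = (3*(1 + 3)/(3 + 3))*(-23) = (3*4/6)*(-23) = (3*(⅙)*4)*(-23) = 2*(-23) = -46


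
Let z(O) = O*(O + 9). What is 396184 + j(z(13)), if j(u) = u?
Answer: 396470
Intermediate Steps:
z(O) = O*(9 + O)
396184 + j(z(13)) = 396184 + 13*(9 + 13) = 396184 + 13*22 = 396184 + 286 = 396470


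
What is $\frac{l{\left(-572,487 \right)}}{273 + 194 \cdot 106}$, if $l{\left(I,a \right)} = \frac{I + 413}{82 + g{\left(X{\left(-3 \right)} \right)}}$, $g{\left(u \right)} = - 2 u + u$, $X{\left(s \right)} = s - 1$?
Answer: $- \frac{159}{1791982} \approx -8.8729 \cdot 10^{-5}$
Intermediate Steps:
$X{\left(s \right)} = -1 + s$
$g{\left(u \right)} = - u$
$l{\left(I,a \right)} = \frac{413}{86} + \frac{I}{86}$ ($l{\left(I,a \right)} = \frac{I + 413}{82 - \left(-1 - 3\right)} = \frac{413 + I}{82 - -4} = \frac{413 + I}{82 + 4} = \frac{413 + I}{86} = \left(413 + I\right) \frac{1}{86} = \frac{413}{86} + \frac{I}{86}$)
$\frac{l{\left(-572,487 \right)}}{273 + 194 \cdot 106} = \frac{\frac{413}{86} + \frac{1}{86} \left(-572\right)}{273 + 194 \cdot 106} = \frac{\frac{413}{86} - \frac{286}{43}}{273 + 20564} = - \frac{159}{86 \cdot 20837} = \left(- \frac{159}{86}\right) \frac{1}{20837} = - \frac{159}{1791982}$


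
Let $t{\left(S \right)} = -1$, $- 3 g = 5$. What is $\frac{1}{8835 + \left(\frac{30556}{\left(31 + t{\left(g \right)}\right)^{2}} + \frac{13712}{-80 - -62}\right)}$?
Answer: $\frac{75}{608038} \approx 0.00012335$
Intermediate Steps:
$g = - \frac{5}{3}$ ($g = \left(- \frac{1}{3}\right) 5 = - \frac{5}{3} \approx -1.6667$)
$\frac{1}{8835 + \left(\frac{30556}{\left(31 + t{\left(g \right)}\right)^{2}} + \frac{13712}{-80 - -62}\right)} = \frac{1}{8835 + \left(\frac{30556}{\left(31 - 1\right)^{2}} + \frac{13712}{-80 - -62}\right)} = \frac{1}{8835 + \left(\frac{30556}{30^{2}} + \frac{13712}{-80 + 62}\right)} = \frac{1}{8835 + \left(\frac{30556}{900} + \frac{13712}{-18}\right)} = \frac{1}{8835 + \left(30556 \cdot \frac{1}{900} + 13712 \left(- \frac{1}{18}\right)\right)} = \frac{1}{8835 + \left(\frac{7639}{225} - \frac{6856}{9}\right)} = \frac{1}{8835 - \frac{54587}{75}} = \frac{1}{\frac{608038}{75}} = \frac{75}{608038}$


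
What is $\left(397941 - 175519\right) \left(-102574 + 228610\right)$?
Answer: $28033179192$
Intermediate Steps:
$\left(397941 - 175519\right) \left(-102574 + 228610\right) = 222422 \cdot 126036 = 28033179192$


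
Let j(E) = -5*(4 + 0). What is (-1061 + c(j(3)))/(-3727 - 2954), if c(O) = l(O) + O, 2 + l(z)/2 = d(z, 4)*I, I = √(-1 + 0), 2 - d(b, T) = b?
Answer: 1085/6681 - 44*I/6681 ≈ 0.1624 - 0.0065858*I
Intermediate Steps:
d(b, T) = 2 - b
j(E) = -20 (j(E) = -5*4 = -20)
I
l(z) = -4 + 2*I*(2 - z) (l(z) = -4 + 2*((2 - z)*I) = -4 + 2*(I*(2 - z)) = -4 + 2*I*(2 - z))
c(O) = -4 + O + 2*I*(2 - O) (c(O) = (-4 + 2*I*(2 - O)) + O = -4 + O + 2*I*(2 - O))
(-1061 + c(j(3)))/(-3727 - 2954) = (-1061 + (-4 - 20 + 2*I*(2 - 1*(-20))))/(-3727 - 2954) = (-1061 + (-4 - 20 + 2*I*(2 + 20)))/(-6681) = (-1061 + (-4 - 20 + 2*I*22))*(-1/6681) = (-1061 + (-4 - 20 + 44*I))*(-1/6681) = (-1061 + (-24 + 44*I))*(-1/6681) = (-1085 + 44*I)*(-1/6681) = 1085/6681 - 44*I/6681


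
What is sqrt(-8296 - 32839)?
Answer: I*sqrt(41135) ≈ 202.82*I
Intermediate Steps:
sqrt(-8296 - 32839) = sqrt(-41135) = I*sqrt(41135)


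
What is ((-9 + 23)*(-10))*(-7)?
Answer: 980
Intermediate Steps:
((-9 + 23)*(-10))*(-7) = (14*(-10))*(-7) = -140*(-7) = 980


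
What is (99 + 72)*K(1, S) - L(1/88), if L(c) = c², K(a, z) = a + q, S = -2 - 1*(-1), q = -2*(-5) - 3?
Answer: 10593791/7744 ≈ 1368.0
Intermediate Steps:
q = 7 (q = 10 - 3 = 7)
S = -1 (S = -2 + 1 = -1)
K(a, z) = 7 + a (K(a, z) = a + 7 = 7 + a)
(99 + 72)*K(1, S) - L(1/88) = (99 + 72)*(7 + 1) - (1/88)² = 171*8 - (1/88)² = 1368 - 1*1/7744 = 1368 - 1/7744 = 10593791/7744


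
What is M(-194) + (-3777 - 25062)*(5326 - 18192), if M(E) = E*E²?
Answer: 363741190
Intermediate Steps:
M(E) = E³
M(-194) + (-3777 - 25062)*(5326 - 18192) = (-194)³ + (-3777 - 25062)*(5326 - 18192) = -7301384 - 28839*(-12866) = -7301384 + 371042574 = 363741190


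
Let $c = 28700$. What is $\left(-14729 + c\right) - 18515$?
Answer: $-4544$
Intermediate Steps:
$\left(-14729 + c\right) - 18515 = \left(-14729 + 28700\right) - 18515 = 13971 - 18515 = -4544$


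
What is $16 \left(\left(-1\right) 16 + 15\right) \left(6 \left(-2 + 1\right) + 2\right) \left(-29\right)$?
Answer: $-1856$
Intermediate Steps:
$16 \left(\left(-1\right) 16 + 15\right) \left(6 \left(-2 + 1\right) + 2\right) \left(-29\right) = 16 \left(-16 + 15\right) \left(6 \left(-1\right) + 2\right) \left(-29\right) = 16 \left(- (-6 + 2)\right) \left(-29\right) = 16 \left(\left(-1\right) \left(-4\right)\right) \left(-29\right) = 16 \cdot 4 \left(-29\right) = 64 \left(-29\right) = -1856$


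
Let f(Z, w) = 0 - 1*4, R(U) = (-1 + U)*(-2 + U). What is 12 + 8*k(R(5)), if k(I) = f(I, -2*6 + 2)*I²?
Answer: -4596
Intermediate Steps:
f(Z, w) = -4 (f(Z, w) = 0 - 4 = -4)
k(I) = -4*I²
12 + 8*k(R(5)) = 12 + 8*(-4*(2 + 5² - 3*5)²) = 12 + 8*(-4*(2 + 25 - 15)²) = 12 + 8*(-4*12²) = 12 + 8*(-4*144) = 12 + 8*(-576) = 12 - 4608 = -4596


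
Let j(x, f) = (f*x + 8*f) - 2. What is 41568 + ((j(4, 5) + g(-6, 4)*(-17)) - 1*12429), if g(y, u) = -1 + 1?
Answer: 29197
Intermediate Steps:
g(y, u) = 0
j(x, f) = -2 + 8*f + f*x (j(x, f) = (8*f + f*x) - 2 = -2 + 8*f + f*x)
41568 + ((j(4, 5) + g(-6, 4)*(-17)) - 1*12429) = 41568 + (((-2 + 8*5 + 5*4) + 0*(-17)) - 1*12429) = 41568 + (((-2 + 40 + 20) + 0) - 12429) = 41568 + ((58 + 0) - 12429) = 41568 + (58 - 12429) = 41568 - 12371 = 29197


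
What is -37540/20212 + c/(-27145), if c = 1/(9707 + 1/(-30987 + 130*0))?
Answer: -76628210601033911/41257575639407480 ≈ -1.8573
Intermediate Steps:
c = 30987/300790808 (c = 1/(9707 + 1/(-30987 + 0)) = 1/(9707 + 1/(-30987)) = 1/(9707 - 1/30987) = 1/(300790808/30987) = 30987/300790808 ≈ 0.00010302)
-37540/20212 + c/(-27145) = -37540/20212 + (30987/300790808)/(-27145) = -37540*1/20212 + (30987/300790808)*(-1/27145) = -9385/5053 - 30987/8164966483160 = -76628210601033911/41257575639407480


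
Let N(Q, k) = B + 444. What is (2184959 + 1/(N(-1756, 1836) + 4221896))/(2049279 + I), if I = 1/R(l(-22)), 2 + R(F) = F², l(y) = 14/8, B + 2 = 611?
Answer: 156858497209564/147118079531291 ≈ 1.0662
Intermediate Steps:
B = 609 (B = -2 + 611 = 609)
N(Q, k) = 1053 (N(Q, k) = 609 + 444 = 1053)
l(y) = 7/4 (l(y) = 14*(⅛) = 7/4)
R(F) = -2 + F²
I = 16/17 (I = 1/(-2 + (7/4)²) = 1/(-2 + 49/16) = 1/(17/16) = 16/17 ≈ 0.94118)
(2184959 + 1/(N(-1756, 1836) + 4221896))/(2049279 + I) = (2184959 + 1/(1053 + 4221896))/(2049279 + 16/17) = (2184959 + 1/4222949)/(34837759/17) = (2184959 + 1/4222949)*(17/34837759) = (9226970424092/4222949)*(17/34837759) = 156858497209564/147118079531291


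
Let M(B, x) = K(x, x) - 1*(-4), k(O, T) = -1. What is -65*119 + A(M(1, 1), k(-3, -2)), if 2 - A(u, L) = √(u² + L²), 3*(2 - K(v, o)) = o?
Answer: -7733 - √298/3 ≈ -7738.8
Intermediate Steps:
K(v, o) = 2 - o/3
M(B, x) = 6 - x/3 (M(B, x) = (2 - x/3) - 1*(-4) = (2 - x/3) + 4 = 6 - x/3)
A(u, L) = 2 - √(L² + u²) (A(u, L) = 2 - √(u² + L²) = 2 - √(L² + u²))
-65*119 + A(M(1, 1), k(-3, -2)) = -65*119 + (2 - √((-1)² + (6 - ⅓*1)²)) = -7735 + (2 - √(1 + (6 - ⅓)²)) = -7735 + (2 - √(1 + (17/3)²)) = -7735 + (2 - √(1 + 289/9)) = -7735 + (2 - √(298/9)) = -7735 + (2 - √298/3) = -7733 - √298/3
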